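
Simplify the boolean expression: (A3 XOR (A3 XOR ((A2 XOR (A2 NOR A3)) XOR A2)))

By XOR self-cancellation ((E XOR v) XOR v = E) then XOR self-cancellation ((E XOR v) XOR v = E):
= (A2 NOR A3)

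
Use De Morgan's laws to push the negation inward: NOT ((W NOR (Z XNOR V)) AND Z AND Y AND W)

NOT (W NOR (Z XNOR V)) OR NOT Z OR NOT Y OR NOT W
De Morgan's: NOT(AND of terms) = OR of negations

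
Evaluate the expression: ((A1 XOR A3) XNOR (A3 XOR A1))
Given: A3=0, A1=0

Substituting: ((0 XOR 0) XNOR (0 XOR 0))
= 1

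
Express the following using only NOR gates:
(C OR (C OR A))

((C NOR ((C NOR A) NOR (C NOR A))) NOR (C NOR ((C NOR A) NOR (C NOR A))))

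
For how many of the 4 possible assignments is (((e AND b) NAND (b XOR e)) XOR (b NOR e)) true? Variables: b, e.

Satisfying assignments: (0,1), (1,0), (1,1)
Count: 3 out of 4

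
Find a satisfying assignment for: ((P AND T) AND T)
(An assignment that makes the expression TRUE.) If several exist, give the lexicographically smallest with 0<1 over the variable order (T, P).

T=1, P=1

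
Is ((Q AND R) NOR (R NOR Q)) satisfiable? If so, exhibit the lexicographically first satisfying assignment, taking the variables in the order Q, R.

Q=0, R=1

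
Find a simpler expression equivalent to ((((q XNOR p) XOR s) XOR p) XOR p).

By XOR self-cancellation ((E XOR v) XOR v = E):
= ((q XNOR p) XOR s)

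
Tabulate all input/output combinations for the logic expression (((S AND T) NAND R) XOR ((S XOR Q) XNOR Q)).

T | Q | R | S | Output
----------------------
0 | 0 | 0 | 0 | 0
0 | 0 | 0 | 1 | 1
0 | 0 | 1 | 0 | 0
0 | 0 | 1 | 1 | 1
0 | 1 | 0 | 0 | 0
0 | 1 | 0 | 1 | 1
0 | 1 | 1 | 0 | 0
0 | 1 | 1 | 1 | 1
1 | 0 | 0 | 0 | 0
1 | 0 | 0 | 1 | 1
1 | 0 | 1 | 0 | 0
1 | 0 | 1 | 1 | 0
1 | 1 | 0 | 0 | 0
1 | 1 | 0 | 1 | 1
1 | 1 | 1 | 0 | 0
1 | 1 | 1 | 1 | 0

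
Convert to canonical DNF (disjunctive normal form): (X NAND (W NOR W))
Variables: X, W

(NOT X AND NOT W) OR (NOT X AND W) OR (X AND W)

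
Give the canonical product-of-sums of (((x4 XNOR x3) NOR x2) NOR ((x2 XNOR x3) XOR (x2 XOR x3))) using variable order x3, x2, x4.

ΠM(0, 1, 2, 3, 4, 5, 6, 7) = (x3 OR x2 OR x4) AND (x3 OR x2 OR NOT x4) AND (x3 OR NOT x2 OR x4) AND (x3 OR NOT x2 OR NOT x4) AND (NOT x3 OR x2 OR x4) AND (NOT x3 OR x2 OR NOT x4) AND (NOT x3 OR NOT x2 OR x4) AND (NOT x3 OR NOT x2 OR NOT x4)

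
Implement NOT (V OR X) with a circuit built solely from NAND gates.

(((V NAND V) NAND (X NAND X)) NAND ((V NAND V) NAND (X NAND X)))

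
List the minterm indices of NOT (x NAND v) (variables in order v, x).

Σm(3) = (v AND x)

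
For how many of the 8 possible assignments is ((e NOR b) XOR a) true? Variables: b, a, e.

Satisfying assignments: (0,0,0), (0,1,1), (1,1,0), (1,1,1)
Count: 4 out of 8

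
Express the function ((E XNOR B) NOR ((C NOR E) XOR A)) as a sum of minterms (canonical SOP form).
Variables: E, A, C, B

Σm(3, 5, 8, 10) = (NOT E AND NOT A AND C AND B) OR (NOT E AND A AND NOT C AND B) OR (E AND NOT A AND NOT C AND NOT B) OR (E AND NOT A AND C AND NOT B)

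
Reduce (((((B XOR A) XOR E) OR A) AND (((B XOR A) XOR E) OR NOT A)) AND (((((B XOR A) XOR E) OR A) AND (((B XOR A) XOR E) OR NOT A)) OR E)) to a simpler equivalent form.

By absorption (E AND (E OR v) = E) then distribution ((E OR v) AND (E OR NOT v) = E):
= ((B XOR A) XOR E)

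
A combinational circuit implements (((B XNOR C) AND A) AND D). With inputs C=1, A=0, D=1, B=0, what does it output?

Substituting: (((0 XNOR 1) AND 0) AND 1)
= 0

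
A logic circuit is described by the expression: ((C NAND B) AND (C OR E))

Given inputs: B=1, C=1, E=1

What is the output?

Substituting: ((1 NAND 1) AND (1 OR 1))
= 0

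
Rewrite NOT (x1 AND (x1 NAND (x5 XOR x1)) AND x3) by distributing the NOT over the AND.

NOT x1 OR NOT (x1 NAND (x5 XOR x1)) OR NOT x3
De Morgan's: NOT(AND of terms) = OR of negations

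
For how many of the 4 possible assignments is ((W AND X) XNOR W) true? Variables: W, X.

Satisfying assignments: (0,0), (0,1), (1,1)
Count: 3 out of 4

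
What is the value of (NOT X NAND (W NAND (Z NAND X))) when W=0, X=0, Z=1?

Substituting: (NOT 0 NAND (0 NAND (1 NAND 0)))
= 0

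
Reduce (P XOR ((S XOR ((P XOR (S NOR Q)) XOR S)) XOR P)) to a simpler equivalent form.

By XOR self-cancellation ((E XOR v) XOR v = E) then XOR self-cancellation ((E XOR v) XOR v = E):
= (P XOR (S NOR Q))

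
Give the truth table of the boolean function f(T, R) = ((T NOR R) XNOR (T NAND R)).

T | R | Output
--------------
0 | 0 | 1
0 | 1 | 0
1 | 0 | 0
1 | 1 | 1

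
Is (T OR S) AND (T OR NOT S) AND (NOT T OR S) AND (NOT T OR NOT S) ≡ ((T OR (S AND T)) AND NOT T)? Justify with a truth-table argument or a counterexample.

Yes, they are equivalent — the two output columns agree on all 4 assignments:
T | S | Expression 1 | Expression 2
-----------------------------------
0 | 0 | 0 | 0
0 | 1 | 0 | 0
1 | 0 | 0 | 0
1 | 1 | 0 | 0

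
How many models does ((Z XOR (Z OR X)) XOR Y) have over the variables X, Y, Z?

Satisfying assignments: (0,1,0), (0,1,1), (1,0,0), (1,1,1)
Count: 4 out of 8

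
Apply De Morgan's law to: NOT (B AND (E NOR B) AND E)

NOT B OR NOT (E NOR B) OR NOT E
De Morgan's: NOT(AND of terms) = OR of negations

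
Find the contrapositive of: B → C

Contrapositive: NOT C → NOT B
Note: A statement and its contrapositive are logically equivalent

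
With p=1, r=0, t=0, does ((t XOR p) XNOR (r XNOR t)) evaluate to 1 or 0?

Substituting: ((0 XOR 1) XNOR (0 XNOR 0))
= 1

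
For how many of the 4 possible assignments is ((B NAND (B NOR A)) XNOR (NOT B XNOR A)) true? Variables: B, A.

Satisfying assignments: (0,1), (1,0)
Count: 2 out of 4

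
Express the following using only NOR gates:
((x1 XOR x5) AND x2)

((((((x1 NOR x5) NOR (x1 NOR x5)) NOR ((x1 NOR x5) NOR (x1 NOR x5))) NOR ((((x1 NOR x1) NOR (x5 NOR x5)) NOR ((x1 NOR x1) NOR (x5 NOR x5))) NOR (((x1 NOR x1) NOR (x5 NOR x5)) NOR ((x1 NOR x1) NOR (x5 NOR x5))))) NOR ((((x1 NOR x5) NOR (x1 NOR x5)) NOR ((x1 NOR x5) NOR (x1 NOR x5))) NOR ((((x1 NOR x1) NOR (x5 NOR x5)) NOR ((x1 NOR x1) NOR (x5 NOR x5))) NOR (((x1 NOR x1) NOR (x5 NOR x5)) NOR ((x1 NOR x1) NOR (x5 NOR x5)))))) NOR (x2 NOR x2))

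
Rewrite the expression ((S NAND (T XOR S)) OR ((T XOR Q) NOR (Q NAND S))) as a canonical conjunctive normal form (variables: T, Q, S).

(T OR Q OR NOT S) AND (T OR NOT Q OR NOT S)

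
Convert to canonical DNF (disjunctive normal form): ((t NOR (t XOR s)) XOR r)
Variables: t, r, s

(NOT t AND NOT r AND NOT s) OR (NOT t AND r AND s) OR (t AND r AND NOT s) OR (t AND r AND s)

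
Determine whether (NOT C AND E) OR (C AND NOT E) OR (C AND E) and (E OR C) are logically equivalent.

Yes, they are equivalent — the two output columns agree on all 4 assignments:
C | E | Expression 1 | Expression 2
-----------------------------------
0 | 0 | 0 | 0
0 | 1 | 1 | 1
1 | 0 | 1 | 1
1 | 1 | 1 | 1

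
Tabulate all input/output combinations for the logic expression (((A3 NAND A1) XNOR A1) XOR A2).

A2 | A3 | A1 | Output
---------------------
0 | 0 | 0 | 0
0 | 0 | 1 | 1
0 | 1 | 0 | 0
0 | 1 | 1 | 0
1 | 0 | 0 | 1
1 | 0 | 1 | 0
1 | 1 | 0 | 1
1 | 1 | 1 | 1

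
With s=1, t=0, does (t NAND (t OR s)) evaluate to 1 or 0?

Substituting: (0 NAND (0 OR 1))
= 1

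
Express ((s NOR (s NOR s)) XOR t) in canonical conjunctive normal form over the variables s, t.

(s OR t) AND (NOT s OR t)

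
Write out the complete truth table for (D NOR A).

D | A | Output
--------------
0 | 0 | 1
0 | 1 | 0
1 | 0 | 0
1 | 1 | 0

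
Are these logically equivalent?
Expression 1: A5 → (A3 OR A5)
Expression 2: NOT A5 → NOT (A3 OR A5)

No, Inverse is not equivalent to original (counterexample: A3=1, A5=0)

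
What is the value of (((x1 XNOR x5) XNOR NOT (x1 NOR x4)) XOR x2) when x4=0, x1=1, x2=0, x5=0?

Substituting: (((1 XNOR 0) XNOR NOT (1 NOR 0)) XOR 0)
= 0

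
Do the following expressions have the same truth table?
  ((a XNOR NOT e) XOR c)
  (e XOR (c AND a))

No. Counterexample: with c=0, a=1, e=0, Expression 1 = 1 but Expression 2 = 0.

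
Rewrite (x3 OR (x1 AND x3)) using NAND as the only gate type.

((x3 NAND x3) NAND (((x1 NAND x3) NAND (x1 NAND x3)) NAND ((x1 NAND x3) NAND (x1 NAND x3))))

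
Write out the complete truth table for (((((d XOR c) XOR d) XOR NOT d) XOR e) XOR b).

e | c | b | d | Output
----------------------
0 | 0 | 0 | 0 | 1
0 | 0 | 0 | 1 | 0
0 | 0 | 1 | 0 | 0
0 | 0 | 1 | 1 | 1
0 | 1 | 0 | 0 | 0
0 | 1 | 0 | 1 | 1
0 | 1 | 1 | 0 | 1
0 | 1 | 1 | 1 | 0
1 | 0 | 0 | 0 | 0
1 | 0 | 0 | 1 | 1
1 | 0 | 1 | 0 | 1
1 | 0 | 1 | 1 | 0
1 | 1 | 0 | 0 | 1
1 | 1 | 0 | 1 | 0
1 | 1 | 1 | 0 | 0
1 | 1 | 1 | 1 | 1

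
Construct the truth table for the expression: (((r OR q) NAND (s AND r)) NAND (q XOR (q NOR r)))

r | q | s | Output
------------------
0 | 0 | 0 | 0
0 | 0 | 1 | 0
0 | 1 | 0 | 0
0 | 1 | 1 | 0
1 | 0 | 0 | 1
1 | 0 | 1 | 1
1 | 1 | 0 | 0
1 | 1 | 1 | 1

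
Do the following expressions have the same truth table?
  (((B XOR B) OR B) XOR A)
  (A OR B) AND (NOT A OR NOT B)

Yes, they are equivalent — the two output columns agree on all 4 assignments:
A | B | Expression 1 | Expression 2
-----------------------------------
0 | 0 | 0 | 0
0 | 1 | 1 | 1
1 | 0 | 1 | 1
1 | 1 | 0 | 0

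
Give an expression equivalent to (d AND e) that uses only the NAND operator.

((d NAND e) NAND (d NAND e))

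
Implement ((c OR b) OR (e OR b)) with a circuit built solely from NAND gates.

((((c NAND c) NAND (b NAND b)) NAND ((c NAND c) NAND (b NAND b))) NAND (((e NAND e) NAND (b NAND b)) NAND ((e NAND e) NAND (b NAND b))))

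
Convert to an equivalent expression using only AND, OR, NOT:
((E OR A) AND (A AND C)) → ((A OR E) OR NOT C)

NOT ((E OR A) AND (A AND C)) OR ((A OR E) OR NOT C)
(Implication elimination: A → B = NOT A OR B)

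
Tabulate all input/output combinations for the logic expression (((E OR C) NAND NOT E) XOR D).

D | C | E | Output
------------------
0 | 0 | 0 | 1
0 | 0 | 1 | 1
0 | 1 | 0 | 0
0 | 1 | 1 | 1
1 | 0 | 0 | 0
1 | 0 | 1 | 0
1 | 1 | 0 | 1
1 | 1 | 1 | 0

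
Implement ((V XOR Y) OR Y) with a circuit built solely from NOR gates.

((((((V NOR Y) NOR (V NOR Y)) NOR ((V NOR Y) NOR (V NOR Y))) NOR ((((V NOR V) NOR (Y NOR Y)) NOR ((V NOR V) NOR (Y NOR Y))) NOR (((V NOR V) NOR (Y NOR Y)) NOR ((V NOR V) NOR (Y NOR Y))))) NOR Y) NOR (((((V NOR Y) NOR (V NOR Y)) NOR ((V NOR Y) NOR (V NOR Y))) NOR ((((V NOR V) NOR (Y NOR Y)) NOR ((V NOR V) NOR (Y NOR Y))) NOR (((V NOR V) NOR (Y NOR Y)) NOR ((V NOR V) NOR (Y NOR Y))))) NOR Y))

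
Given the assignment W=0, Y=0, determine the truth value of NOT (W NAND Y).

Substituting: NOT (0 NAND 0)
= 0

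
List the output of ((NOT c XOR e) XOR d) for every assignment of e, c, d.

e | c | d | Output
------------------
0 | 0 | 0 | 1
0 | 0 | 1 | 0
0 | 1 | 0 | 0
0 | 1 | 1 | 1
1 | 0 | 0 | 0
1 | 0 | 1 | 1
1 | 1 | 0 | 1
1 | 1 | 1 | 0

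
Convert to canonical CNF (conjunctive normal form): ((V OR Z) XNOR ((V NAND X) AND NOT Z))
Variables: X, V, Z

(X OR V OR Z) AND (X OR V OR NOT Z) AND (X OR NOT V OR NOT Z) AND (NOT X OR V OR Z) AND (NOT X OR V OR NOT Z) AND (NOT X OR NOT V OR Z) AND (NOT X OR NOT V OR NOT Z)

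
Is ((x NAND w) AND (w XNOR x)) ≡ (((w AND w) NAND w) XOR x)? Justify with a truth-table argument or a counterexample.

No. Counterexample: with w=1, x=1, Expression 1 = 0 but Expression 2 = 1.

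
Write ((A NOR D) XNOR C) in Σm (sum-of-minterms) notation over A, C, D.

Σm(1, 2, 4, 5) = (NOT A AND NOT C AND D) OR (NOT A AND C AND NOT D) OR (A AND NOT C AND NOT D) OR (A AND NOT C AND D)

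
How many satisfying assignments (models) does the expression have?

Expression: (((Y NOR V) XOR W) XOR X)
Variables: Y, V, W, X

Satisfying assignments: (0,0,0,0), (0,0,1,1), (0,1,0,1), (0,1,1,0), (1,0,0,1), (1,0,1,0), (1,1,0,1), (1,1,1,0)
Count: 8 out of 16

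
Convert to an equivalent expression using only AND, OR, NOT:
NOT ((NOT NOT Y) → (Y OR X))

(NOT NOT Y) AND NOT (Y OR X)
(Negated implication: NOT(A → B) = A AND NOT B)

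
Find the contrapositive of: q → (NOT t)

Contrapositive: t → NOT q
Note: A statement and its contrapositive are logically equivalent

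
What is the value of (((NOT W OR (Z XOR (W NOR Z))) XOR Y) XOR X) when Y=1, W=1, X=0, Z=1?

Substituting: (((NOT 1 OR (1 XOR (1 NOR 1))) XOR 1) XOR 0)
= 0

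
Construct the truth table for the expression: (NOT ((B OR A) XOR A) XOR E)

E | A | B | Output
------------------
0 | 0 | 0 | 1
0 | 0 | 1 | 0
0 | 1 | 0 | 1
0 | 1 | 1 | 1
1 | 0 | 0 | 0
1 | 0 | 1 | 1
1 | 1 | 0 | 0
1 | 1 | 1 | 0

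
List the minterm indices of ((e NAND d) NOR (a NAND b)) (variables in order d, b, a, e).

Σm(15) = (d AND b AND a AND e)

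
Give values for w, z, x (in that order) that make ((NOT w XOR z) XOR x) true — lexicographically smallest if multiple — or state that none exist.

w=0, z=0, x=0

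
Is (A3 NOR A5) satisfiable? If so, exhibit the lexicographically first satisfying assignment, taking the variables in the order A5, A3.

A5=0, A3=0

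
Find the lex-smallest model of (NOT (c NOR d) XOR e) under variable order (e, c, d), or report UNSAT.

e=0, c=0, d=1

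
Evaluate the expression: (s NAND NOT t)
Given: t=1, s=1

Substituting: (1 NAND NOT 1)
= 1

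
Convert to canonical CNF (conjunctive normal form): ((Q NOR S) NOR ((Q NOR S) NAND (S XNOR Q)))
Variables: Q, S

(Q OR S) AND (Q OR NOT S) AND (NOT Q OR S) AND (NOT Q OR NOT S)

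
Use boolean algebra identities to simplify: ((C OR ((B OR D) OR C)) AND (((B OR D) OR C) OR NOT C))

By distribution ((E OR v) AND (E OR NOT v) = E):
= ((B OR D) OR C)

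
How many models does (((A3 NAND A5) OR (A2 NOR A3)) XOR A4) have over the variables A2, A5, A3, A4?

Satisfying assignments: (0,0,0,0), (0,0,1,0), (0,1,0,0), (0,1,1,1), (1,0,0,0), (1,0,1,0), (1,1,0,0), (1,1,1,1)
Count: 8 out of 16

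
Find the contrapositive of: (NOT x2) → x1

Contrapositive: NOT x1 → x2
Note: A statement and its contrapositive are logically equivalent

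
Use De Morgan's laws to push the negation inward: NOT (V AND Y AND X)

NOT V OR NOT Y OR NOT X
De Morgan's: NOT(AND of terms) = OR of negations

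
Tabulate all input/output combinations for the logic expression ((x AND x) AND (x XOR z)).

z | x | Output
--------------
0 | 0 | 0
0 | 1 | 1
1 | 0 | 0
1 | 1 | 0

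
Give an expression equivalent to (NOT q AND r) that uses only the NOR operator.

(((q NOR q) NOR (q NOR q)) NOR (r NOR r))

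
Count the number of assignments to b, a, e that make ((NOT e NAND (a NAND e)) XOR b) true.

Satisfying assignments: (0,0,1), (0,1,1), (1,0,0), (1,1,0)
Count: 4 out of 8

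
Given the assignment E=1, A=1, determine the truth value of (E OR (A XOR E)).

Substituting: (1 OR (1 XOR 1))
= 1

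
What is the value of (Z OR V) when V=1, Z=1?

Substituting: (1 OR 1)
= 1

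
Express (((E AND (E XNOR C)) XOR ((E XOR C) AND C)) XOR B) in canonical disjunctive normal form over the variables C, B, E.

(NOT C AND B AND NOT E) OR (NOT C AND B AND E) OR (C AND NOT B AND NOT E) OR (C AND NOT B AND E)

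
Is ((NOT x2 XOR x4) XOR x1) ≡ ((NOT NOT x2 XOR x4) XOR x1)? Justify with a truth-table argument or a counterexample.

No. Counterexample: with x2=0, x4=0, x1=0, Expression 1 = 1 but Expression 2 = 0.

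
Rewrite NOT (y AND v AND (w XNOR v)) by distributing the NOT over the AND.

NOT y OR NOT v OR NOT (w XNOR v)
De Morgan's: NOT(AND of terms) = OR of negations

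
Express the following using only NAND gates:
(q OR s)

((q NAND q) NAND (s NAND s))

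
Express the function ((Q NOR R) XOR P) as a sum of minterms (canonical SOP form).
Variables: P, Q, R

Σm(0, 5, 6, 7) = (NOT P AND NOT Q AND NOT R) OR (P AND NOT Q AND R) OR (P AND Q AND NOT R) OR (P AND Q AND R)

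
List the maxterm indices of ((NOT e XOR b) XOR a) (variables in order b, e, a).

ΠM(1, 2, 4, 7) = (b OR e OR NOT a) AND (b OR NOT e OR a) AND (NOT b OR e OR a) AND (NOT b OR NOT e OR NOT a)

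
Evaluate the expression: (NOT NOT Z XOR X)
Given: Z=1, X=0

Substituting: (NOT NOT 1 XOR 0)
= 1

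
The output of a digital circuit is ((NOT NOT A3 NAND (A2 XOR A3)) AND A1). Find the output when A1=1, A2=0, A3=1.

Substituting: ((NOT NOT 1 NAND (0 XOR 1)) AND 1)
= 0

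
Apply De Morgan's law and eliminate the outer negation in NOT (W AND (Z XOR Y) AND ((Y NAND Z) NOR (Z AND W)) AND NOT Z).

NOT W OR NOT (Z XOR Y) OR NOT ((Y NAND Z) NOR (Z AND W)) OR Z
De Morgan's: NOT(AND of terms) = OR of negations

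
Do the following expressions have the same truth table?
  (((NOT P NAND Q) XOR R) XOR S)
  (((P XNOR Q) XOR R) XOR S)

No. Counterexample: with P=1, R=0, Q=0, S=0, Expression 1 = 1 but Expression 2 = 0.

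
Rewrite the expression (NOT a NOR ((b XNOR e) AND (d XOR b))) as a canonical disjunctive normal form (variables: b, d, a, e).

(NOT b AND NOT d AND a AND NOT e) OR (NOT b AND NOT d AND a AND e) OR (NOT b AND d AND a AND e) OR (b AND NOT d AND a AND NOT e) OR (b AND d AND a AND NOT e) OR (b AND d AND a AND e)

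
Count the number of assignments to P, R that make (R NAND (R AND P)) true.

Satisfying assignments: (0,0), (0,1), (1,0)
Count: 3 out of 4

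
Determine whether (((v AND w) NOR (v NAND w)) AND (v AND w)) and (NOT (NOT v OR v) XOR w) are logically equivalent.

No. Counterexample: with v=0, w=1, Expression 1 = 0 but Expression 2 = 1.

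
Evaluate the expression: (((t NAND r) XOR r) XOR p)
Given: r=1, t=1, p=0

Substituting: (((1 NAND 1) XOR 1) XOR 0)
= 1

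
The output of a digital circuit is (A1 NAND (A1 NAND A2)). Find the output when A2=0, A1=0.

Substituting: (0 NAND (0 NAND 0))
= 1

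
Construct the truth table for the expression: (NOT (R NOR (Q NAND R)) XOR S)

Q | R | S | Output
------------------
0 | 0 | 0 | 1
0 | 0 | 1 | 0
0 | 1 | 0 | 1
0 | 1 | 1 | 0
1 | 0 | 0 | 1
1 | 0 | 1 | 0
1 | 1 | 0 | 1
1 | 1 | 1 | 0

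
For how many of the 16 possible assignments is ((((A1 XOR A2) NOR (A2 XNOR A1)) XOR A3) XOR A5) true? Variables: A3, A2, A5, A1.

Satisfying assignments: (0,0,1,0), (0,0,1,1), (0,1,1,0), (0,1,1,1), (1,0,0,0), (1,0,0,1), (1,1,0,0), (1,1,0,1)
Count: 8 out of 16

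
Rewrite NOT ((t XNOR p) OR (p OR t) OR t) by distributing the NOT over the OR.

NOT (t XNOR p) AND NOT (p OR t) AND NOT t
De Morgan's: NOT(OR of terms) = AND of negations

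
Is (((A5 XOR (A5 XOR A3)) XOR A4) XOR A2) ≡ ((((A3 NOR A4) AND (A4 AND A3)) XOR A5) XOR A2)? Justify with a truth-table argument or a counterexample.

No. Counterexample: with A5=0, A4=0, A3=1, A2=0, Expression 1 = 1 but Expression 2 = 0.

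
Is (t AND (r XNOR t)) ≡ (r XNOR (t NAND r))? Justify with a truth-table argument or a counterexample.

No. Counterexample: with r=1, t=0, Expression 1 = 0 but Expression 2 = 1.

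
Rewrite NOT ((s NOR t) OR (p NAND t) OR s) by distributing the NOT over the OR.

NOT (s NOR t) AND NOT (p NAND t) AND NOT s
De Morgan's: NOT(OR of terms) = AND of negations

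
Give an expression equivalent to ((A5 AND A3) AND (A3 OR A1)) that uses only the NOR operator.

((((A5 NOR A5) NOR (A3 NOR A3)) NOR ((A5 NOR A5) NOR (A3 NOR A3))) NOR (((A3 NOR A1) NOR (A3 NOR A1)) NOR ((A3 NOR A1) NOR (A3 NOR A1))))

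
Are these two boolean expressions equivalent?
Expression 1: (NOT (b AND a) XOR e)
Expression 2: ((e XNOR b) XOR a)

No. Counterexample: with b=0, a=1, e=0, Expression 1 = 1 but Expression 2 = 0.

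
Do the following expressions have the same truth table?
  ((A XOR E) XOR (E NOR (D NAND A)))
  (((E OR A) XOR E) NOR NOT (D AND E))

No. Counterexample: with D=0, A=0, E=1, Expression 1 = 1 but Expression 2 = 0.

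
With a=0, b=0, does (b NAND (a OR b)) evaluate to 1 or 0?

Substituting: (0 NAND (0 OR 0))
= 1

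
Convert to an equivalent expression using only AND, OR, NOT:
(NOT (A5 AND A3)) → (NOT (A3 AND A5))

(A5 AND A3) OR (NOT (A3 AND A5))
(Implication elimination: A → B = NOT A OR B)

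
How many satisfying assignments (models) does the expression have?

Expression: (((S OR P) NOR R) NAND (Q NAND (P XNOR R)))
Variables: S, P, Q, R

Satisfying assignments: (0,0,0,1), (0,0,1,0), (0,0,1,1), (0,1,0,0), (0,1,0,1), (0,1,1,0), (0,1,1,1), (1,0,0,0), (1,0,0,1), (1,0,1,0), (1,0,1,1), (1,1,0,0), (1,1,0,1), (1,1,1,0), (1,1,1,1)
Count: 15 out of 16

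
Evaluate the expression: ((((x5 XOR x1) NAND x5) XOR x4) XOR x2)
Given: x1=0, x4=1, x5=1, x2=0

Substituting: ((((1 XOR 0) NAND 1) XOR 1) XOR 0)
= 1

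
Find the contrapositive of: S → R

Contrapositive: NOT R → NOT S
Note: A statement and its contrapositive are logically equivalent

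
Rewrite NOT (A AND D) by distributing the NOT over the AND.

NOT A OR NOT D
De Morgan's: NOT(AND of terms) = OR of negations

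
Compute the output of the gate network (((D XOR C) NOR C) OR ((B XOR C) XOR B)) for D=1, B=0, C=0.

Substituting: (((1 XOR 0) NOR 0) OR ((0 XOR 0) XOR 0))
= 0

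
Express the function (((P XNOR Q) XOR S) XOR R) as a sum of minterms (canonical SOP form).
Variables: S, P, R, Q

Σm(0, 3, 5, 6, 9, 10, 12, 15) = (NOT S AND NOT P AND NOT R AND NOT Q) OR (NOT S AND NOT P AND R AND Q) OR (NOT S AND P AND NOT R AND Q) OR (NOT S AND P AND R AND NOT Q) OR (S AND NOT P AND NOT R AND Q) OR (S AND NOT P AND R AND NOT Q) OR (S AND P AND NOT R AND NOT Q) OR (S AND P AND R AND Q)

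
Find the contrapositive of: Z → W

Contrapositive: NOT W → NOT Z
Note: A statement and its contrapositive are logically equivalent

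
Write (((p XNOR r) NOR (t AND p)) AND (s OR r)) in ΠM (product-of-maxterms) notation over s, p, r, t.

ΠM(0, 1, 4, 5, 6, 7, 8, 9, 13, 14, 15) = (s OR p OR r OR t) AND (s OR p OR r OR NOT t) AND (s OR NOT p OR r OR t) AND (s OR NOT p OR r OR NOT t) AND (s OR NOT p OR NOT r OR t) AND (s OR NOT p OR NOT r OR NOT t) AND (NOT s OR p OR r OR t) AND (NOT s OR p OR r OR NOT t) AND (NOT s OR NOT p OR r OR NOT t) AND (NOT s OR NOT p OR NOT r OR t) AND (NOT s OR NOT p OR NOT r OR NOT t)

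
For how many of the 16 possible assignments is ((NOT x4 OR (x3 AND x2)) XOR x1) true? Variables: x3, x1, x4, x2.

Satisfying assignments: (0,0,0,0), (0,0,0,1), (0,1,1,0), (0,1,1,1), (1,0,0,0), (1,0,0,1), (1,0,1,1), (1,1,1,0)
Count: 8 out of 16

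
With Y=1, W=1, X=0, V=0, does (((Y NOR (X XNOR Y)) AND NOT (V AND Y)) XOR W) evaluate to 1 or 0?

Substituting: (((1 NOR (0 XNOR 1)) AND NOT (0 AND 1)) XOR 1)
= 1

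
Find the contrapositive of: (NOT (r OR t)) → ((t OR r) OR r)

Contrapositive: NOT ((t OR r) OR r) → (r OR t)
Note: A statement and its contrapositive are logically equivalent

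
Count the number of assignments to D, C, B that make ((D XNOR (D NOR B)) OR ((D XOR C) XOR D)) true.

Satisfying assignments: (0,0,1), (0,1,0), (0,1,1), (1,1,0), (1,1,1)
Count: 5 out of 8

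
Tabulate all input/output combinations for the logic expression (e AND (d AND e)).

e | d | Output
--------------
0 | 0 | 0
0 | 1 | 0
1 | 0 | 0
1 | 1 | 1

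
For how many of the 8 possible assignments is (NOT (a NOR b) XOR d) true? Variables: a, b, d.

Satisfying assignments: (0,0,1), (0,1,0), (1,0,0), (1,1,0)
Count: 4 out of 8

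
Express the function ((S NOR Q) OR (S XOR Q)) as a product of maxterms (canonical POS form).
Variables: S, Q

ΠM(3) = (NOT S OR NOT Q)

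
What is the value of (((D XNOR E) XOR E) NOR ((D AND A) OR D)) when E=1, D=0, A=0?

Substituting: (((0 XNOR 1) XOR 1) NOR ((0 AND 0) OR 0))
= 0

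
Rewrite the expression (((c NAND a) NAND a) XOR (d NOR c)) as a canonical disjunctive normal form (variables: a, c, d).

(NOT a AND NOT c AND d) OR (NOT a AND c AND NOT d) OR (NOT a AND c AND d) OR (a AND NOT c AND NOT d) OR (a AND c AND NOT d) OR (a AND c AND d)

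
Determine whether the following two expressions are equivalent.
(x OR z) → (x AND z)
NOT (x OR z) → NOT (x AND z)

No, Inverse is not equivalent to original (counterexample: x=0, z=1)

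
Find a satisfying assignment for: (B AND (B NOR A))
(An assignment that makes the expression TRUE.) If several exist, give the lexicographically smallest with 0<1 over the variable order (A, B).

UNSATISFIABLE - no assignment makes this expression true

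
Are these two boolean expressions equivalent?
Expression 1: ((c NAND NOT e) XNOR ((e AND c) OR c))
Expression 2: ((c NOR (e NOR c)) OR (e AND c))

No. Counterexample: with c=0, e=1, Expression 1 = 0 but Expression 2 = 1.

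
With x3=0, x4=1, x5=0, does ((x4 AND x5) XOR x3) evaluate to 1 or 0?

Substituting: ((1 AND 0) XOR 0)
= 0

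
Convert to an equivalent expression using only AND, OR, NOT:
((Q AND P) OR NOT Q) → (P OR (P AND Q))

NOT ((Q AND P) OR NOT Q) OR (P OR (P AND Q))
(Implication elimination: A → B = NOT A OR B)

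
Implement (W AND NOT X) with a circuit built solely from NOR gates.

((W NOR W) NOR ((X NOR X) NOR (X NOR X)))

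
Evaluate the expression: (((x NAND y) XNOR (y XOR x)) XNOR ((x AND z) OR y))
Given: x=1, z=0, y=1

Substituting: (((1 NAND 1) XNOR (1 XOR 1)) XNOR ((1 AND 0) OR 1))
= 1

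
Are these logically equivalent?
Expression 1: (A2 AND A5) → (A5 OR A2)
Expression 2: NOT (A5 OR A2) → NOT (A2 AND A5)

Yes, Contrapositive is always equivalent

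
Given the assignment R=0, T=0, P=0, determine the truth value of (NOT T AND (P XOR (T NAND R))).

Substituting: (NOT 0 AND (0 XOR (0 NAND 0)))
= 1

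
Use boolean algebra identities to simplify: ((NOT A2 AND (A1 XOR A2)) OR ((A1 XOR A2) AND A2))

By distribution ((E AND v) OR (E AND NOT v) = E):
= (A1 XOR A2)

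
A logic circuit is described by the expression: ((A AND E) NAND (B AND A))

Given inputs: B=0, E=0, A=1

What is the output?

Substituting: ((1 AND 0) NAND (0 AND 1))
= 1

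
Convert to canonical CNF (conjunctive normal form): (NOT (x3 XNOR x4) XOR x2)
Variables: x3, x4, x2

(x3 OR x4 OR x2) AND (x3 OR NOT x4 OR NOT x2) AND (NOT x3 OR x4 OR NOT x2) AND (NOT x3 OR NOT x4 OR x2)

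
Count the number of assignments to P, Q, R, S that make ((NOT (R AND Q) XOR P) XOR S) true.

Satisfying assignments: (0,0,0,0), (0,0,1,0), (0,1,0,0), (0,1,1,1), (1,0,0,1), (1,0,1,1), (1,1,0,1), (1,1,1,0)
Count: 8 out of 16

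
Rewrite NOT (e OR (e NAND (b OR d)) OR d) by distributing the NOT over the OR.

NOT e AND NOT (e NAND (b OR d)) AND NOT d
De Morgan's: NOT(OR of terms) = AND of negations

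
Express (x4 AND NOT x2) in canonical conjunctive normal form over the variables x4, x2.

(x4 OR x2) AND (x4 OR NOT x2) AND (NOT x4 OR NOT x2)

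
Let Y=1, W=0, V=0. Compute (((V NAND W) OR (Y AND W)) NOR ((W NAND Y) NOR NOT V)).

Substituting: (((0 NAND 0) OR (1 AND 0)) NOR ((0 NAND 1) NOR NOT 0))
= 0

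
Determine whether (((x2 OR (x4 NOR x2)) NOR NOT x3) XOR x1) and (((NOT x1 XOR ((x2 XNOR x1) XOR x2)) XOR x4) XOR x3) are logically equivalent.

No. Counterexample: with x2=0, x1=0, x4=0, x3=1, Expression 1 = 0 but Expression 2 = 1.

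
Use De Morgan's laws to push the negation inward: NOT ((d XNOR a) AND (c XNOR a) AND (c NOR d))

NOT (d XNOR a) OR NOT (c XNOR a) OR NOT (c NOR d)
De Morgan's: NOT(AND of terms) = OR of negations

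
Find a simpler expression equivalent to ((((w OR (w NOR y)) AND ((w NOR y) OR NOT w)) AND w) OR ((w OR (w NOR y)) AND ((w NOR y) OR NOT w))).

By absorption (E OR (E AND v) = E) then distribution ((E OR v) AND (E OR NOT v) = E):
= (w NOR y)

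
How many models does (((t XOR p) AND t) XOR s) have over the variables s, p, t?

Satisfying assignments: (0,0,1), (1,0,0), (1,1,0), (1,1,1)
Count: 4 out of 8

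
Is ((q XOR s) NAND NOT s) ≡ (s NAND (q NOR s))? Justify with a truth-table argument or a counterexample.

No. Counterexample: with q=1, s=0, Expression 1 = 0 but Expression 2 = 1.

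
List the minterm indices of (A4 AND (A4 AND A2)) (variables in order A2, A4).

Σm(3) = (A2 AND A4)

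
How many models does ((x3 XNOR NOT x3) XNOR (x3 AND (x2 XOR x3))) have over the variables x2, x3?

Satisfying assignments: (0,0), (1,0), (1,1)
Count: 3 out of 4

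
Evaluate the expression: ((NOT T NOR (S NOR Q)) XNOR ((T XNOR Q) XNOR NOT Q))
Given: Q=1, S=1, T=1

Substituting: ((NOT 1 NOR (1 NOR 1)) XNOR ((1 XNOR 1) XNOR NOT 1))
= 0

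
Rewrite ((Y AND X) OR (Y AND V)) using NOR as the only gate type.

((((Y NOR Y) NOR (X NOR X)) NOR ((Y NOR Y) NOR (V NOR V))) NOR (((Y NOR Y) NOR (X NOR X)) NOR ((Y NOR Y) NOR (V NOR V))))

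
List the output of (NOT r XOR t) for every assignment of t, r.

t | r | Output
--------------
0 | 0 | 1
0 | 1 | 0
1 | 0 | 0
1 | 1 | 1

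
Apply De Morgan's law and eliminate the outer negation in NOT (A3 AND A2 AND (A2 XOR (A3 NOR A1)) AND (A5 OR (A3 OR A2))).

NOT A3 OR NOT A2 OR NOT (A2 XOR (A3 NOR A1)) OR NOT (A5 OR (A3 OR A2))
De Morgan's: NOT(AND of terms) = OR of negations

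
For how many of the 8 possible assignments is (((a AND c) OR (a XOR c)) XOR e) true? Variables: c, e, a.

Satisfying assignments: (0,0,1), (0,1,0), (1,0,0), (1,0,1)
Count: 4 out of 8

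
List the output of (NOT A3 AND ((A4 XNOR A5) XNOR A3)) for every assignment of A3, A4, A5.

A3 | A4 | A5 | Output
---------------------
0 | 0 | 0 | 0
0 | 0 | 1 | 1
0 | 1 | 0 | 1
0 | 1 | 1 | 0
1 | 0 | 0 | 0
1 | 0 | 1 | 0
1 | 1 | 0 | 0
1 | 1 | 1 | 0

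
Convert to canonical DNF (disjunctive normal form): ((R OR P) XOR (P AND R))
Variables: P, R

(NOT P AND R) OR (P AND NOT R)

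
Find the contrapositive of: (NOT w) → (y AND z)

Contrapositive: NOT (y AND z) → w
Note: A statement and its contrapositive are logically equivalent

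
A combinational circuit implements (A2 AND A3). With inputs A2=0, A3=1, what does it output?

Substituting: (0 AND 1)
= 0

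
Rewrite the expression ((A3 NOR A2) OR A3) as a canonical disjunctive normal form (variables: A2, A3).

(NOT A2 AND NOT A3) OR (NOT A2 AND A3) OR (A2 AND A3)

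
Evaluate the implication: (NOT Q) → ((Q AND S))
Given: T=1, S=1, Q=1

Antecedent (NOT Q) = 0; consequent ((Q AND S)) = 1.
0 → 1 = 1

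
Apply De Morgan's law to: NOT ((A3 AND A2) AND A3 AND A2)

NOT (A3 AND A2) OR NOT A3 OR NOT A2
De Morgan's: NOT(AND of terms) = OR of negations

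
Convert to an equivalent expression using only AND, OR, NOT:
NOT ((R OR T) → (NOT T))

(R OR T) AND T
(Negated implication: NOT(A → B) = A AND NOT B)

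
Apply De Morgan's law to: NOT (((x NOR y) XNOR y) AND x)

NOT ((x NOR y) XNOR y) OR NOT x
De Morgan's: NOT(AND of terms) = OR of negations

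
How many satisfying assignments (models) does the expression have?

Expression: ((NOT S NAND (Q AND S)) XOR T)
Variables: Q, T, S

Satisfying assignments: (0,0,0), (0,0,1), (1,0,0), (1,0,1)
Count: 4 out of 8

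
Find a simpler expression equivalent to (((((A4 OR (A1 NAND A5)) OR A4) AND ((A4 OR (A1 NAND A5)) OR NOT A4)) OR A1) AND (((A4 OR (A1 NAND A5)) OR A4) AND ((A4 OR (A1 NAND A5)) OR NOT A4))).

By absorption (E AND (E OR v) = E) then distribution ((E OR v) AND (E OR NOT v) = E):
= (A4 OR (A1 NAND A5))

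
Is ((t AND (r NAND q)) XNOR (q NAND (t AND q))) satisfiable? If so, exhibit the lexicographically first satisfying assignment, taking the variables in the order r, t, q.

r=0, t=1, q=0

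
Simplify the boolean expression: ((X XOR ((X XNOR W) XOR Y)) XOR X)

By XOR self-cancellation ((E XOR v) XOR v = E):
= ((X XNOR W) XOR Y)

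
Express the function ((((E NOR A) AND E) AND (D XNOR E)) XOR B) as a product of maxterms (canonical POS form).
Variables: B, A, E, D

ΠM(0, 1, 2, 3, 4, 5, 6, 7) = (B OR A OR E OR D) AND (B OR A OR E OR NOT D) AND (B OR A OR NOT E OR D) AND (B OR A OR NOT E OR NOT D) AND (B OR NOT A OR E OR D) AND (B OR NOT A OR E OR NOT D) AND (B OR NOT A OR NOT E OR D) AND (B OR NOT A OR NOT E OR NOT D)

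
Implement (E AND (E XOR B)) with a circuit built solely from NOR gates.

((E NOR E) NOR (((((E NOR B) NOR (E NOR B)) NOR ((E NOR B) NOR (E NOR B))) NOR ((((E NOR E) NOR (B NOR B)) NOR ((E NOR E) NOR (B NOR B))) NOR (((E NOR E) NOR (B NOR B)) NOR ((E NOR E) NOR (B NOR B))))) NOR ((((E NOR B) NOR (E NOR B)) NOR ((E NOR B) NOR (E NOR B))) NOR ((((E NOR E) NOR (B NOR B)) NOR ((E NOR E) NOR (B NOR B))) NOR (((E NOR E) NOR (B NOR B)) NOR ((E NOR E) NOR (B NOR B)))))))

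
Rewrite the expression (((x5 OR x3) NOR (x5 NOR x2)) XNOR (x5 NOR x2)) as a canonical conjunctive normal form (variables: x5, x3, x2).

(x5 OR x3 OR x2) AND (x5 OR x3 OR NOT x2) AND (x5 OR NOT x3 OR x2)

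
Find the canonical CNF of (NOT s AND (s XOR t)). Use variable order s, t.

(s OR t) AND (NOT s OR t) AND (NOT s OR NOT t)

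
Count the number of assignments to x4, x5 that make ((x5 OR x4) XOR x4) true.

Satisfying assignments: (0,1)
Count: 1 out of 4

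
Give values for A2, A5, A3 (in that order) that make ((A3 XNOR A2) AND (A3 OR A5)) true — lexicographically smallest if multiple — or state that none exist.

A2=0, A5=1, A3=0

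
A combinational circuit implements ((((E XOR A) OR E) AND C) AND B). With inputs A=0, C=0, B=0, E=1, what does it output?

Substituting: ((((1 XOR 0) OR 1) AND 0) AND 0)
= 0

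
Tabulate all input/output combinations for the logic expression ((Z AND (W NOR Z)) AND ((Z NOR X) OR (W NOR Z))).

W | Z | X | Output
------------------
0 | 0 | 0 | 0
0 | 0 | 1 | 0
0 | 1 | 0 | 0
0 | 1 | 1 | 0
1 | 0 | 0 | 0
1 | 0 | 1 | 0
1 | 1 | 0 | 0
1 | 1 | 1 | 0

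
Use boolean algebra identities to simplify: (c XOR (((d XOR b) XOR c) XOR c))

By XOR self-cancellation ((E XOR v) XOR v = E):
= ((d XOR b) XOR c)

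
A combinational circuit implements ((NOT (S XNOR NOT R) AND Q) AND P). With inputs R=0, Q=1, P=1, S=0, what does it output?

Substituting: ((NOT (0 XNOR NOT 0) AND 1) AND 1)
= 1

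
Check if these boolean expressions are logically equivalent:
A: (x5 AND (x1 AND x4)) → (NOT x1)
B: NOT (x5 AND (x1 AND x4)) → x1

No, Inverse is not equivalent to original (counterexample: x1=0, x5=0, x4=0)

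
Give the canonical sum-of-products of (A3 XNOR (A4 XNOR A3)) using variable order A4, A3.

Σm(2, 3) = (A4 AND NOT A3) OR (A4 AND A3)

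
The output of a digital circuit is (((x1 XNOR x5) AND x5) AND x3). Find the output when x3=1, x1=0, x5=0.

Substituting: (((0 XNOR 0) AND 0) AND 1)
= 0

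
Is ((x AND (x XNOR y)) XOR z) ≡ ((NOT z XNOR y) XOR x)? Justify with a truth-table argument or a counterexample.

No. Counterexample: with z=0, x=0, y=1, Expression 1 = 0 but Expression 2 = 1.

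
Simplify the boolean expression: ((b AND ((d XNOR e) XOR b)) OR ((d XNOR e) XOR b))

By absorption (E OR (E AND v) = E):
= ((d XNOR e) XOR b)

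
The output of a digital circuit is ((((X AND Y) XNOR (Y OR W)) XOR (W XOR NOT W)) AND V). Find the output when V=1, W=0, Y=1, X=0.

Substituting: ((((0 AND 1) XNOR (1 OR 0)) XOR (0 XOR NOT 0)) AND 1)
= 1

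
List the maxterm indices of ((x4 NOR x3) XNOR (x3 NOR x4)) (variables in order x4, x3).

ΠM() = TRUE (no maxterms)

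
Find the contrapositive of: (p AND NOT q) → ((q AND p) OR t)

Contrapositive: NOT ((q AND p) OR t) → NOT (p AND NOT q)
Note: A statement and its contrapositive are logically equivalent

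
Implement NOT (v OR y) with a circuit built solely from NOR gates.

(((v NOR y) NOR (v NOR y)) NOR ((v NOR y) NOR (v NOR y)))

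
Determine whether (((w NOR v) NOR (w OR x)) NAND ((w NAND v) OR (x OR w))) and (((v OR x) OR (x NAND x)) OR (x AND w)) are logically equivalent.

No. Counterexample: with w=0, v=1, x=0, Expression 1 = 0 but Expression 2 = 1.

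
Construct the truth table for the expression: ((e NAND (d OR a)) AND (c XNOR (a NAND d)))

d | c | e | a | Output
----------------------
0 | 0 | 0 | 0 | 0
0 | 0 | 0 | 1 | 0
0 | 0 | 1 | 0 | 0
0 | 0 | 1 | 1 | 0
0 | 1 | 0 | 0 | 1
0 | 1 | 0 | 1 | 1
0 | 1 | 1 | 0 | 1
0 | 1 | 1 | 1 | 0
1 | 0 | 0 | 0 | 0
1 | 0 | 0 | 1 | 1
1 | 0 | 1 | 0 | 0
1 | 0 | 1 | 1 | 0
1 | 1 | 0 | 0 | 1
1 | 1 | 0 | 1 | 0
1 | 1 | 1 | 0 | 0
1 | 1 | 1 | 1 | 0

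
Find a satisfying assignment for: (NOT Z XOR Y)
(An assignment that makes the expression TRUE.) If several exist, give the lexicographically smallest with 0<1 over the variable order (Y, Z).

Y=0, Z=0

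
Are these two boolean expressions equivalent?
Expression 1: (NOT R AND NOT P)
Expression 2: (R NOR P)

Yes, they are equivalent — the two output columns agree on all 4 assignments:
R | P | Expression 1 | Expression 2
-----------------------------------
0 | 0 | 1 | 1
0 | 1 | 0 | 0
1 | 0 | 0 | 0
1 | 1 | 0 | 0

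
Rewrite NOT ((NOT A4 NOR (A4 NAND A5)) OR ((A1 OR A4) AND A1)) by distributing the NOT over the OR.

NOT (NOT A4 NOR (A4 NAND A5)) AND NOT ((A1 OR A4) AND A1)
De Morgan's: NOT(OR of terms) = AND of negations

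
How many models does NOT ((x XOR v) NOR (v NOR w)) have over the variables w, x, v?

Satisfying assignments: (0,0,0), (0,0,1), (0,1,0), (1,0,1), (1,1,0)
Count: 5 out of 8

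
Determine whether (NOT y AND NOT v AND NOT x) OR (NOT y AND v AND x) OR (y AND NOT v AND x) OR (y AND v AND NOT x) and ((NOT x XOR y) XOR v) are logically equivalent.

Yes, they are equivalent — the two output columns agree on all 8 assignments:
y | v | x | Expression 1 | Expression 2
---------------------------------------
0 | 0 | 0 | 1 | 1
0 | 0 | 1 | 0 | 0
0 | 1 | 0 | 0 | 0
0 | 1 | 1 | 1 | 1
1 | 0 | 0 | 0 | 0
1 | 0 | 1 | 1 | 1
1 | 1 | 0 | 1 | 1
1 | 1 | 1 | 0 | 0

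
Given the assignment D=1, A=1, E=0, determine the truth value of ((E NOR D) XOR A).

Substituting: ((0 NOR 1) XOR 1)
= 1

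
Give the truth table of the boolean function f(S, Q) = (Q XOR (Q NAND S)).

S | Q | Output
--------------
0 | 0 | 1
0 | 1 | 0
1 | 0 | 1
1 | 1 | 1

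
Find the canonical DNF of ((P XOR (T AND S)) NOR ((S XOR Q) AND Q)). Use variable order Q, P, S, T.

(NOT Q AND NOT P AND NOT S AND NOT T) OR (NOT Q AND NOT P AND NOT S AND T) OR (NOT Q AND NOT P AND S AND NOT T) OR (NOT Q AND P AND S AND T) OR (Q AND NOT P AND S AND NOT T) OR (Q AND P AND S AND T)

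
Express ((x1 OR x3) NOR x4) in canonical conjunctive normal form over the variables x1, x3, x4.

(x1 OR x3 OR NOT x4) AND (x1 OR NOT x3 OR x4) AND (x1 OR NOT x3 OR NOT x4) AND (NOT x1 OR x3 OR x4) AND (NOT x1 OR x3 OR NOT x4) AND (NOT x1 OR NOT x3 OR x4) AND (NOT x1 OR NOT x3 OR NOT x4)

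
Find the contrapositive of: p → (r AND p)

Contrapositive: NOT (r AND p) → NOT p
Note: A statement and its contrapositive are logically equivalent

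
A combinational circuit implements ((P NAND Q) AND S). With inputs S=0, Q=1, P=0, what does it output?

Substituting: ((0 NAND 1) AND 0)
= 0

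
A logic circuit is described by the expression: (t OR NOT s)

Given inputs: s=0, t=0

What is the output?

Substituting: (0 OR NOT 0)
= 1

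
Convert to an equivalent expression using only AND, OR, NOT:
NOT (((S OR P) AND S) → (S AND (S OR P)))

((S OR P) AND S) AND NOT (S AND (S OR P))
(Negated implication: NOT(A → B) = A AND NOT B)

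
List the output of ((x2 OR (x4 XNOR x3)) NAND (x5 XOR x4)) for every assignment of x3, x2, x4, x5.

x3 | x2 | x4 | x5 | Output
--------------------------
0 | 0 | 0 | 0 | 1
0 | 0 | 0 | 1 | 0
0 | 0 | 1 | 0 | 1
0 | 0 | 1 | 1 | 1
0 | 1 | 0 | 0 | 1
0 | 1 | 0 | 1 | 0
0 | 1 | 1 | 0 | 0
0 | 1 | 1 | 1 | 1
1 | 0 | 0 | 0 | 1
1 | 0 | 0 | 1 | 1
1 | 0 | 1 | 0 | 0
1 | 0 | 1 | 1 | 1
1 | 1 | 0 | 0 | 1
1 | 1 | 0 | 1 | 0
1 | 1 | 1 | 0 | 0
1 | 1 | 1 | 1 | 1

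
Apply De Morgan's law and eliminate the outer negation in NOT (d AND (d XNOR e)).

NOT d OR NOT (d XNOR e)
De Morgan's: NOT(AND of terms) = OR of negations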